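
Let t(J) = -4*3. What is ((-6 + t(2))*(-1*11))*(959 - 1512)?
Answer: -109494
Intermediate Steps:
t(J) = -12
((-6 + t(2))*(-1*11))*(959 - 1512) = ((-6 - 12)*(-1*11))*(959 - 1512) = -18*(-11)*(-553) = 198*(-553) = -109494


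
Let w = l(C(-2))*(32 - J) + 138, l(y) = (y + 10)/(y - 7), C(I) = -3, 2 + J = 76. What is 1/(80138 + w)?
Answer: 5/401527 ≈ 1.2452e-5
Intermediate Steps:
J = 74 (J = -2 + 76 = 74)
l(y) = (10 + y)/(-7 + y)
w = 837/5 (w = ((10 - 3)/(-7 - 3))*(32 - 1*74) + 138 = (7/(-10))*(32 - 74) + 138 = -1/10*7*(-42) + 138 = -7/10*(-42) + 138 = 147/5 + 138 = 837/5 ≈ 167.40)
1/(80138 + w) = 1/(80138 + 837/5) = 1/(401527/5) = 5/401527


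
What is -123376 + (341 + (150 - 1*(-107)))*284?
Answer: 46456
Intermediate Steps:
-123376 + (341 + (150 - 1*(-107)))*284 = -123376 + (341 + (150 + 107))*284 = -123376 + (341 + 257)*284 = -123376 + 598*284 = -123376 + 169832 = 46456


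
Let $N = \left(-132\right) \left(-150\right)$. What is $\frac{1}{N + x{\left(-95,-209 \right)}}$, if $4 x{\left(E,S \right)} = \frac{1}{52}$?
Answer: $\frac{208}{4118401} \approx 5.0505 \cdot 10^{-5}$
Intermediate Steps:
$x{\left(E,S \right)} = \frac{1}{208}$ ($x{\left(E,S \right)} = \frac{1}{4 \cdot 52} = \frac{1}{4} \cdot \frac{1}{52} = \frac{1}{208}$)
$N = 19800$
$\frac{1}{N + x{\left(-95,-209 \right)}} = \frac{1}{19800 + \frac{1}{208}} = \frac{1}{\frac{4118401}{208}} = \frac{208}{4118401}$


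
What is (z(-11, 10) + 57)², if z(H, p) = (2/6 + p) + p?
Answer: 53824/9 ≈ 5980.4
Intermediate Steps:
z(H, p) = ⅓ + 2*p (z(H, p) = (2*(⅙) + p) + p = (⅓ + p) + p = ⅓ + 2*p)
(z(-11, 10) + 57)² = ((⅓ + 2*10) + 57)² = ((⅓ + 20) + 57)² = (61/3 + 57)² = (232/3)² = 53824/9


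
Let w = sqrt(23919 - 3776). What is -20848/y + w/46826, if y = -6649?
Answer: 20848/6649 + sqrt(20143)/46826 ≈ 3.1385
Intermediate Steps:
w = sqrt(20143) ≈ 141.93
-20848/y + w/46826 = -20848/(-6649) + sqrt(20143)/46826 = -20848*(-1/6649) + sqrt(20143)*(1/46826) = 20848/6649 + sqrt(20143)/46826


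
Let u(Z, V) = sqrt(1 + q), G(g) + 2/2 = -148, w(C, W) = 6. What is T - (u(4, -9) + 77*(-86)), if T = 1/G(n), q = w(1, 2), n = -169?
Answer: 986677/149 - sqrt(7) ≈ 6619.3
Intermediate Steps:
G(g) = -149 (G(g) = -1 - 148 = -149)
q = 6
T = -1/149 (T = 1/(-149) = -1/149 ≈ -0.0067114)
u(Z, V) = sqrt(7) (u(Z, V) = sqrt(1 + 6) = sqrt(7))
T - (u(4, -9) + 77*(-86)) = -1/149 - (sqrt(7) + 77*(-86)) = -1/149 - (sqrt(7) - 6622) = -1/149 - (-6622 + sqrt(7)) = -1/149 + (6622 - sqrt(7)) = 986677/149 - sqrt(7)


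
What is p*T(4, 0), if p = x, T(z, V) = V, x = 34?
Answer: 0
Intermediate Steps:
p = 34
p*T(4, 0) = 34*0 = 0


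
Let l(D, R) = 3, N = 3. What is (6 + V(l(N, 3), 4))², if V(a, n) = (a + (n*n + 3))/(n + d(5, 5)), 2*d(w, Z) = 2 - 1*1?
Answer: 9604/81 ≈ 118.57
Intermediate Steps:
d(w, Z) = ½ (d(w, Z) = (2 - 1*1)/2 = (2 - 1)/2 = (½)*1 = ½)
V(a, n) = (3 + a + n²)/(½ + n) (V(a, n) = (a + (n*n + 3))/(n + ½) = (a + (n² + 3))/(½ + n) = (a + (3 + n²))/(½ + n) = (3 + a + n²)/(½ + n))
(6 + V(l(N, 3), 4))² = (6 + 2*(3 + 3 + 4²)/(1 + 2*4))² = (6 + 2*(3 + 3 + 16)/(1 + 8))² = (6 + 2*22/9)² = (6 + 2*(⅑)*22)² = (6 + 44/9)² = (98/9)² = 9604/81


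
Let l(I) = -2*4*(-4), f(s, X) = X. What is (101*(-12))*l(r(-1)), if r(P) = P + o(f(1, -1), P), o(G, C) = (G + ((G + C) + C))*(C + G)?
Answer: -38784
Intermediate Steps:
o(G, C) = (C + G)*(2*C + 2*G) (o(G, C) = (G + ((C + G) + C))*(C + G) = (G + (G + 2*C))*(C + G) = (2*C + 2*G)*(C + G) = (C + G)*(2*C + 2*G))
r(P) = 2 - 3*P + 2*P**2 (r(P) = P + (2*P**2 + 2*(-1)**2 + 4*P*(-1)) = P + (2*P**2 + 2*1 - 4*P) = P + (2*P**2 + 2 - 4*P) = P + (2 - 4*P + 2*P**2) = 2 - 3*P + 2*P**2)
l(I) = 32 (l(I) = -8*(-4) = 32)
(101*(-12))*l(r(-1)) = (101*(-12))*32 = -1212*32 = -38784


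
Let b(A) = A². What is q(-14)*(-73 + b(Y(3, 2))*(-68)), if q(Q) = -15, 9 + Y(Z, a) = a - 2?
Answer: 83715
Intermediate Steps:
Y(Z, a) = -11 + a (Y(Z, a) = -9 + (a - 2) = -9 + (-2 + a) = -11 + a)
q(-14)*(-73 + b(Y(3, 2))*(-68)) = -15*(-73 + (-11 + 2)²*(-68)) = -15*(-73 + (-9)²*(-68)) = -15*(-73 + 81*(-68)) = -15*(-73 - 5508) = -15*(-5581) = 83715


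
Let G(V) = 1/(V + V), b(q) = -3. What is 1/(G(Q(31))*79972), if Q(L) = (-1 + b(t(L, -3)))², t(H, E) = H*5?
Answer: 8/19993 ≈ 0.00040014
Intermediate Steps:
t(H, E) = 5*H
Q(L) = 16 (Q(L) = (-1 - 3)² = (-4)² = 16)
G(V) = 1/(2*V)
1/(G(Q(31))*79972) = 1/(((½)/16)*79972) = (1/79972)/((½)*(1/16)) = (1/79972)/(1/32) = 32*(1/79972) = 8/19993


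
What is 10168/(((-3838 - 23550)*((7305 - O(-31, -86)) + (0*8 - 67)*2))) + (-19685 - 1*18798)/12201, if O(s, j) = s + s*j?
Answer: -694097399/220057236 ≈ -3.1542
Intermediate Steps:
O(s, j) = s + j*s
10168/(((-3838 - 23550)*((7305 - O(-31, -86)) + (0*8 - 67)*2))) + (-19685 - 1*18798)/12201 = 10168/(((-3838 - 23550)*((7305 - (-31)*(1 - 86)) + (0*8 - 67)*2))) + (-19685 - 1*18798)/12201 = 10168/((-27388*((7305 - (-31)*(-85)) + (0 - 67)*2))) + (-19685 - 18798)*(1/12201) = 10168/((-27388*((7305 - 1*2635) - 67*2))) - 38483*1/12201 = 10168/((-27388*((7305 - 2635) - 134))) - 38483/12201 = 10168/((-27388*(4670 - 134))) - 38483/12201 = 10168/((-27388*4536)) - 38483/12201 = 10168/(-124231968) - 38483/12201 = 10168*(-1/124231968) - 38483/12201 = -31/378756 - 38483/12201 = -694097399/220057236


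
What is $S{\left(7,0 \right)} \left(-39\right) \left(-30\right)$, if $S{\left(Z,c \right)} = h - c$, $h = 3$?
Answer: $3510$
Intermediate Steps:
$S{\left(Z,c \right)} = 3 - c$
$S{\left(7,0 \right)} \left(-39\right) \left(-30\right) = \left(3 - 0\right) \left(-39\right) \left(-30\right) = \left(3 + 0\right) \left(-39\right) \left(-30\right) = 3 \left(-39\right) \left(-30\right) = \left(-117\right) \left(-30\right) = 3510$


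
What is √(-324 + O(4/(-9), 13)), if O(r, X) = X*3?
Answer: I*√285 ≈ 16.882*I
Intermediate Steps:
O(r, X) = 3*X
√(-324 + O(4/(-9), 13)) = √(-324 + 3*13) = √(-324 + 39) = √(-285) = I*√285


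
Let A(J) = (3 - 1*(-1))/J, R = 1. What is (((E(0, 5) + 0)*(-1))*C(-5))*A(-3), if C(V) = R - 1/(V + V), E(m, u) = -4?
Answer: -88/15 ≈ -5.8667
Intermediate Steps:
A(J) = 4/J (A(J) = (3 + 1)/J = 4/J)
C(V) = 1 - 1/(2*V) (C(V) = 1 - 1/(V + V) = 1 - 1/(2*V))
(((E(0, 5) + 0)*(-1))*C(-5))*A(-3) = (((-4 + 0)*(-1))*((-1/2 - 5)/(-5)))*(4/(-3)) = ((-4*(-1))*(-1/5*(-11/2)))*(4*(-1/3)) = (4*(11/10))*(-4/3) = (22/5)*(-4/3) = -88/15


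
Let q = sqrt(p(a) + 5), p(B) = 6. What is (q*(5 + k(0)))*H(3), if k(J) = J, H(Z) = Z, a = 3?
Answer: 15*sqrt(11) ≈ 49.749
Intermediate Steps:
q = sqrt(11) (q = sqrt(6 + 5) = sqrt(11) ≈ 3.3166)
(q*(5 + k(0)))*H(3) = (sqrt(11)*(5 + 0))*3 = (sqrt(11)*5)*3 = (5*sqrt(11))*3 = 15*sqrt(11)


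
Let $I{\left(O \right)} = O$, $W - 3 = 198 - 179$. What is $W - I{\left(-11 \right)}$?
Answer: $33$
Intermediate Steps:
$W = 22$ ($W = 3 + \left(198 - 179\right) = 3 + 19 = 22$)
$W - I{\left(-11 \right)} = 22 - -11 = 22 + 11 = 33$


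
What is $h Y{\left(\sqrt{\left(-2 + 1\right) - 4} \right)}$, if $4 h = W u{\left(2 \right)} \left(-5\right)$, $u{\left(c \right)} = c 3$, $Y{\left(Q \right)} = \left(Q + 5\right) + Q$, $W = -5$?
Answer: $\frac{375}{2} + 75 i \sqrt{5} \approx 187.5 + 167.71 i$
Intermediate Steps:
$Y{\left(Q \right)} = 5 + 2 Q$ ($Y{\left(Q \right)} = \left(5 + Q\right) + Q = 5 + 2 Q$)
$u{\left(c \right)} = 3 c$
$h = \frac{75}{2}$ ($h = \frac{- 5 \cdot 3 \cdot 2 \left(-5\right)}{4} = \frac{\left(-5\right) 6 \left(-5\right)}{4} = \frac{\left(-30\right) \left(-5\right)}{4} = \frac{1}{4} \cdot 150 = \frac{75}{2} \approx 37.5$)
$h Y{\left(\sqrt{\left(-2 + 1\right) - 4} \right)} = \frac{75 \left(5 + 2 \sqrt{\left(-2 + 1\right) - 4}\right)}{2} = \frac{75 \left(5 + 2 \sqrt{-1 - 4}\right)}{2} = \frac{75 \left(5 + 2 \sqrt{-5}\right)}{2} = \frac{75 \left(5 + 2 i \sqrt{5}\right)}{2} = \frac{375}{2} + 75 i \sqrt{5}$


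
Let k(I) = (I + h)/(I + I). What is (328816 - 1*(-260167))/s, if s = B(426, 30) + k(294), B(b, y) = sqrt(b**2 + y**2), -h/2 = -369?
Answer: -1240987181/218938690 + 4242444549*sqrt(5066)/218938690 ≈ 1373.5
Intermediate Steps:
h = 738 (h = -2*(-369) = 738)
k(I) = (738 + I)/(2*I) (k(I) = (I + 738)/(I + I) = (738 + I)/((2*I)) = (738 + I)*(1/(2*I)) = (738 + I)/(2*I))
s = 86/49 + 6*sqrt(5066) (s = sqrt(426**2 + 30**2) + (1/2)*(738 + 294)/294 = sqrt(181476 + 900) + (1/2)*(1/294)*1032 = sqrt(182376) + 86/49 = 6*sqrt(5066) + 86/49 = 86/49 + 6*sqrt(5066) ≈ 428.81)
(328816 - 1*(-260167))/s = (328816 - 1*(-260167))/(86/49 + 6*sqrt(5066)) = (328816 + 260167)/(86/49 + 6*sqrt(5066)) = 588983/(86/49 + 6*sqrt(5066))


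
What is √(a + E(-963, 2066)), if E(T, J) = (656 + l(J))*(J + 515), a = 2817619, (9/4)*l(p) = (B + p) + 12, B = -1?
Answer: √62039743/3 ≈ 2625.5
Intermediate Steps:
l(p) = 44/9 + 4*p/9 (l(p) = 4*((-1 + p) + 12)/9 = 4*(11 + p)/9 = 44/9 + 4*p/9)
E(T, J) = (515 + J)*(5948/9 + 4*J/9) (E(T, J) = (656 + (44/9 + 4*J/9))*(J + 515) = (5948/9 + 4*J/9)*(515 + J) = (515 + J)*(5948/9 + 4*J/9))
√(a + E(-963, 2066)) = √(2817619 + (3063220/9 + (4/9)*2066² + (8008/9)*2066)) = √(2817619 + (3063220/9 + (4/9)*4268356 + 16544528/9)) = √(2817619 + (3063220/9 + 17073424/9 + 16544528/9)) = √(2817619 + 36681172/9) = √(62039743/9) = √62039743/3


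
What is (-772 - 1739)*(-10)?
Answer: 25110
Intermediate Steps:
(-772 - 1739)*(-10) = -2511*(-10) = 25110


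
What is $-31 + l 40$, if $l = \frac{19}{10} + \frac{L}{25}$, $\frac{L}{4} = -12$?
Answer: $- \frac{159}{5} \approx -31.8$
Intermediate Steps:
$L = -48$ ($L = 4 \left(-12\right) = -48$)
$l = - \frac{1}{50}$ ($l = \frac{19}{10} - \frac{48}{25} = - \frac{1}{50} \approx -0.02$)
$-31 + l 40 = -31 - \frac{4}{5} = - \frac{159}{5}$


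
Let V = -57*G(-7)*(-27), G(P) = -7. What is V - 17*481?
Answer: -18950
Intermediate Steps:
V = -10773 (V = -57*(-7)*(-27) = 399*(-27) = -10773)
V - 17*481 = -10773 - 17*481 = -10773 - 8177 = -18950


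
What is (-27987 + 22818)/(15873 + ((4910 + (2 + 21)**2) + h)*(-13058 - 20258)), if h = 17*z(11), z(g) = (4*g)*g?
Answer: 5169/455313899 ≈ 1.1353e-5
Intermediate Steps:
z(g) = 4*g**2
h = 8228 (h = 17*(4*11**2) = 17*(4*121) = 17*484 = 8228)
(-27987 + 22818)/(15873 + ((4910 + (2 + 21)**2) + h)*(-13058 - 20258)) = (-27987 + 22818)/(15873 + ((4910 + (2 + 21)**2) + 8228)*(-13058 - 20258)) = -5169/(15873 + ((4910 + 23**2) + 8228)*(-33316)) = -5169/(15873 + ((4910 + 529) + 8228)*(-33316)) = -5169/(15873 + (5439 + 8228)*(-33316)) = -5169/(15873 + 13667*(-33316)) = -5169/(15873 - 455329772) = -5169/(-455313899) = -5169*(-1/455313899) = 5169/455313899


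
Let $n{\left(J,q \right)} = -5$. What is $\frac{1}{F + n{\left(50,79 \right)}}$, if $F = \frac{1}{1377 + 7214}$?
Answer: $- \frac{8591}{42954} \approx -0.2$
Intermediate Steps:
$F = \frac{1}{8591} \approx 0.0001164$
$\frac{1}{F + n{\left(50,79 \right)}} = \frac{1}{\frac{1}{8591} - 5} = \frac{1}{- \frac{42954}{8591}} = - \frac{8591}{42954}$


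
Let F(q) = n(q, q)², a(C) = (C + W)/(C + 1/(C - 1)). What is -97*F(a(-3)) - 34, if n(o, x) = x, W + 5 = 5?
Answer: -19714/169 ≈ -116.65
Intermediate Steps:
W = 0 (W = -5 + 5 = 0)
a(C) = C/(C + 1/(-1 + C)) (a(C) = (C + 0)/(C + 1/(C - 1)) = C/(C + 1/(-1 + C)))
F(q) = q²
-97*F(a(-3)) - 34 = -97*9*(-1 - 3)²/(1 + (-3)² - 1*(-3))² - 34 = -97*144/(1 + 9 + 3)² - 34 = -97*(-3*(-4)/13)² - 34 = -97*(-3*1/13*(-4))² - 34 = -97*(12/13)² - 34 = -97*144/169 - 34 = -13968/169 - 34 = -19714/169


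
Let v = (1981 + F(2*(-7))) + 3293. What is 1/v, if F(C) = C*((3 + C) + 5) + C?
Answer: 1/5344 ≈ 0.00018713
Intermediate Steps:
F(C) = C + C*(8 + C) (F(C) = C*(8 + C) + C = C + C*(8 + C))
v = 5344 (v = (1981 + (2*(-7))*(9 + 2*(-7))) + 3293 = (1981 - 14*(9 - 14)) + 3293 = (1981 - 14*(-5)) + 3293 = (1981 + 70) + 3293 = 2051 + 3293 = 5344)
1/v = 1/5344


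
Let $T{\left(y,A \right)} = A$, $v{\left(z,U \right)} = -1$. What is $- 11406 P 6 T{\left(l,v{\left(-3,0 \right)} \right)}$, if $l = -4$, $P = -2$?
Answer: $-136872$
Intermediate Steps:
$- 11406 P 6 T{\left(l,v{\left(-3,0 \right)} \right)} = - 11406 \left(-2\right) 6 \left(-1\right) = - 11406 \left(\left(-12\right) \left(-1\right)\right) = \left(-11406\right) 12 = -136872$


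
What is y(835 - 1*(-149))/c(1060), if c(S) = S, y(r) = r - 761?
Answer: 223/1060 ≈ 0.21038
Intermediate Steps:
y(r) = -761 + r
y(835 - 1*(-149))/c(1060) = (-761 + (835 - 1*(-149)))/1060 = (-761 + (835 + 149))*(1/1060) = (-761 + 984)*(1/1060) = 223*(1/1060) = 223/1060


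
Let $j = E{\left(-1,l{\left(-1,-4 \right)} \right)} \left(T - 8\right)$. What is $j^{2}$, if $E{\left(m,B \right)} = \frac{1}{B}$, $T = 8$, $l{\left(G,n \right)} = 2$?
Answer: $0$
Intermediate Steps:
$j = 0$ ($j = \frac{8 - 8}{2} = \frac{1}{2} \cdot 0 = 0$)
$j^{2} = 0^{2} = 0$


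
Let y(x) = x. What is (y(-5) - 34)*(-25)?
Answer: 975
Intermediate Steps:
(y(-5) - 34)*(-25) = (-5 - 34)*(-25) = -39*(-25) = 975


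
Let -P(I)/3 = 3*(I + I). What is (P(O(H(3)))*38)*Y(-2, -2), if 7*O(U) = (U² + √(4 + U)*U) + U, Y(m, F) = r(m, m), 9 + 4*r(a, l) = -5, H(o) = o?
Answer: 4104 + 1026*√7 ≈ 6818.5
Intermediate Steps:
r(a, l) = -7/2 (r(a, l) = -9/4 + (¼)*(-5) = -9/4 - 5/4 = -7/2)
Y(m, F) = -7/2
O(U) = U/7 + U²/7 + U*√(4 + U)/7 (O(U) = ((U² + √(4 + U)*U) + U)/7 = ((U² + U*√(4 + U)) + U)/7 = (U + U² + U*√(4 + U))/7 = U/7 + U²/7 + U*√(4 + U)/7)
P(I) = -18*I (P(I) = -9*(I + I) = -9*2*I = -18*I)
(P(O(H(3)))*38)*Y(-2, -2) = (-18*3*(1 + 3 + √(4 + 3))/7*38)*(-7/2) = (-18*3*(1 + 3 + √7)/7*38)*(-7/2) = (-18*3*(4 + √7)/7*38)*(-7/2) = (-18*(12/7 + 3*√7/7)*38)*(-7/2) = ((-216/7 - 54*√7/7)*38)*(-7/2) = (-8208/7 - 2052*√7/7)*(-7/2) = 4104 + 1026*√7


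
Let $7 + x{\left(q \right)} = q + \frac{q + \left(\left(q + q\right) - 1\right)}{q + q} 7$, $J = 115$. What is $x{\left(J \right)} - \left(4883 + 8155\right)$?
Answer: $- \frac{1485746}{115} \approx -12920.0$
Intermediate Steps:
$x{\left(q \right)} = -7 + q + \frac{7 \left(-1 + 3 q\right)}{2 q}$ ($x{\left(q \right)} = -7 + \left(q + \frac{q + \left(\left(q + q\right) - 1\right)}{q + q} 7\right) = -7 + \left(q + \frac{q + \left(2 q - 1\right)}{2 q} 7\right) = -7 + \left(q + \left(q + \left(-1 + 2 q\right)\right) \frac{1}{2 q} 7\right) = -7 + \left(q + \left(-1 + 3 q\right) \frac{1}{2 q} 7\right) = -7 + \left(q + \frac{-1 + 3 q}{2 q} 7\right) = -7 + \left(q + \frac{7 \left(-1 + 3 q\right)}{2 q}\right) = -7 + q + \frac{7 \left(-1 + 3 q\right)}{2 q}$)
$x{\left(J \right)} - \left(4883 + 8155\right) = \left(\frac{7}{2} + 115 - \frac{7}{2 \cdot 115}\right) - \left(4883 + 8155\right) = \left(\frac{7}{2} + 115 - \frac{7}{230}\right) - 13038 = \frac{13624}{115} - 13038 = - \frac{1485746}{115}$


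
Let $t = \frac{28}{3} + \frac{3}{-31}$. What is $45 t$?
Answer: $\frac{12885}{31} \approx 415.65$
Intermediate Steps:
$t = \frac{859}{93}$ ($t = 28 \cdot \frac{1}{3} + 3 \left(- \frac{1}{31}\right) = \frac{28}{3} - \frac{3}{31} = \frac{859}{93} \approx 9.2366$)
$45 t = 45 \cdot \frac{859}{93} = \frac{12885}{31}$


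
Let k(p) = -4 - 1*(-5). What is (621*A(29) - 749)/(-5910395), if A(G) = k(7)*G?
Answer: -3452/1182079 ≈ -0.0029203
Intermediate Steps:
k(p) = 1 (k(p) = -4 + 5 = 1)
A(G) = G (A(G) = 1*G = G)
(621*A(29) - 749)/(-5910395) = (621*29 - 749)/(-5910395) = (18009 - 749)*(-1/5910395) = 17260*(-1/5910395) = -3452/1182079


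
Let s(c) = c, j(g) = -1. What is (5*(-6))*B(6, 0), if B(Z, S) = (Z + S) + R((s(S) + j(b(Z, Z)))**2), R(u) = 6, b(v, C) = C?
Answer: -360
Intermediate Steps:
B(Z, S) = 6 + S + Z (B(Z, S) = (Z + S) + 6 = (S + Z) + 6 = 6 + S + Z)
(5*(-6))*B(6, 0) = (5*(-6))*(6 + 0 + 6) = -30*12 = -360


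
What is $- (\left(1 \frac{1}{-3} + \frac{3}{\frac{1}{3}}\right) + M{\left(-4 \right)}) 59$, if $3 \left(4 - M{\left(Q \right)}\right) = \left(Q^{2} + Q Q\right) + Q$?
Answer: $- \frac{590}{3} \approx -196.67$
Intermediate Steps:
$M{\left(Q \right)} = 4 - \frac{2 Q^{2}}{3} - \frac{Q}{3}$ ($M{\left(Q \right)} = 4 - \frac{\left(Q^{2} + Q Q\right) + Q}{3} = 4 - \frac{\left(Q^{2} + Q^{2}\right) + Q}{3} = 4 - \frac{2 Q^{2} + Q}{3} = 4 - \frac{Q + 2 Q^{2}}{3} = 4 - \left(\frac{Q}{3} + \frac{2 Q^{2}}{3}\right) = 4 - \frac{2 Q^{2}}{3} - \frac{Q}{3}$)
$- (\left(1 \frac{1}{-3} + \frac{3}{\frac{1}{3}}\right) + M{\left(-4 \right)}) 59 = - (\left(1 \frac{1}{-3} + \frac{3}{\frac{1}{3}}\right) - \left(- \frac{16}{3} + \frac{32}{3}\right)) 59 = - (\left(1 \left(- \frac{1}{3}\right) + 3 \frac{1}{\frac{1}{3}}\right) + \left(4 - \frac{32}{3} + \frac{4}{3}\right)) 59 = - (\left(- \frac{1}{3} + 3 \cdot 3\right) + \left(4 - \frac{32}{3} + \frac{4}{3}\right)) 59 = - (\left(- \frac{1}{3} + 9\right) - \frac{16}{3}) 59 = - (\frac{26}{3} - \frac{16}{3}) 59 = \left(-1\right) \frac{10}{3} \cdot 59 = \left(- \frac{10}{3}\right) 59 = - \frac{590}{3}$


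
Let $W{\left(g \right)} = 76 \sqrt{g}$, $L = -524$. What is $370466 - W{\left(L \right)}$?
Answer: $370466 - 152 i \sqrt{131} \approx 3.7047 \cdot 10^{5} - 1739.7 i$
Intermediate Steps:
$370466 - W{\left(L \right)} = 370466 - 76 \sqrt{-524} = 370466 - 76 \cdot 2 i \sqrt{131} = 370466 - 152 i \sqrt{131}$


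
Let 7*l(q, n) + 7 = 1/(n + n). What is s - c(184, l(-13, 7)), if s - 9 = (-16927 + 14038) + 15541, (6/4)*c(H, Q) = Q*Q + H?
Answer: 180617821/14406 ≈ 12538.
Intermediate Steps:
l(q, n) = -1 + 1/(14*n) (l(q, n) = -1 + 1/(7*(n + n)) = -1 + 1/(7*((2*n))) = -1 + (1/(2*n))/7 = -1 + 1/(14*n))
c(H, Q) = 2*H/3 + 2*Q²/3 (c(H, Q) = 2*(Q*Q + H)/3 = 2*(Q² + H)/3 = 2*(H + Q²)/3 = 2*H/3 + 2*Q²/3)
s = 12661 (s = 9 + ((-16927 + 14038) + 15541) = 9 + (-2889 + 15541) = 9 + 12652 = 12661)
s - c(184, l(-13, 7)) = 12661 - ((⅔)*184 + 2*((1/14 - 1*7)/7)²/3) = 12661 - (368/3 + 2*((1/14 - 7)/7)²/3) = 12661 - (368/3 + 2*((⅐)*(-97/14))²/3) = 12661 - (368/3 + 2*(-97/98)²/3) = 12661 - (368/3 + (⅔)*(9409/9604)) = 12661 - (368/3 + 9409/14406) = 12661 - 1*1776545/14406 = 12661 - 1776545/14406 = 180617821/14406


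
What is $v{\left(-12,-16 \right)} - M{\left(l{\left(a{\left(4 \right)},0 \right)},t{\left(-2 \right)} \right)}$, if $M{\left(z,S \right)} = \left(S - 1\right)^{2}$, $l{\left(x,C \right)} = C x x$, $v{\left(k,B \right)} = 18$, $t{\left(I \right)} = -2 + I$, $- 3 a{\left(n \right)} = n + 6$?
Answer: $-7$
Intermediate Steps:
$a{\left(n \right)} = -2 - \frac{n}{3}$ ($a{\left(n \right)} = - \frac{n + 6}{3} = - \frac{6 + n}{3} = -2 - \frac{n}{3}$)
$l{\left(x,C \right)} = C x^{2}$
$M{\left(z,S \right)} = \left(-1 + S\right)^{2}$
$v{\left(-12,-16 \right)} - M{\left(l{\left(a{\left(4 \right)},0 \right)},t{\left(-2 \right)} \right)} = 18 - \left(-1 - 4\right)^{2} = 18 - \left(-5\right)^{2} = 18 - 25 = -7$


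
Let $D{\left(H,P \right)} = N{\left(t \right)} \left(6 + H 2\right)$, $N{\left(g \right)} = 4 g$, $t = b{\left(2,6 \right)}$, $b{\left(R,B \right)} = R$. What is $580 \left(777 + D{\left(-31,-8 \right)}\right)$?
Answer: $190820$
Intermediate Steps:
$t = 2$
$D{\left(H,P \right)} = 48 + 16 H$ ($D{\left(H,P \right)} = 4 \cdot 2 \left(6 + H 2\right) = 8 \left(6 + 2 H\right) = 48 + 16 H$)
$580 \left(777 + D{\left(-31,-8 \right)}\right) = 580 \left(777 + \left(48 + 16 \left(-31\right)\right)\right) = 580 \left(777 + \left(48 - 496\right)\right) = 580 \left(777 - 448\right) = 580 \cdot 329 = 190820$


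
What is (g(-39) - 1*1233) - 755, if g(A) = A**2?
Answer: -467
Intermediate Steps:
(g(-39) - 1*1233) - 755 = ((-39)**2 - 1*1233) - 755 = (1521 - 1233) - 755 = 288 - 755 = -467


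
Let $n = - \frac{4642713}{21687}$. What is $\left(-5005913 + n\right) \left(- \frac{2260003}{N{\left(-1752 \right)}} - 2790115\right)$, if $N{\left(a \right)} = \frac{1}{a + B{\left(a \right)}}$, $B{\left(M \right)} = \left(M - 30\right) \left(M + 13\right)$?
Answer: $\frac{253309199129593853402344}{7229} \approx 3.5041 \cdot 10^{19}$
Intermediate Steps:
$B{\left(M \right)} = \left(-30 + M\right) \left(13 + M\right)$
$N{\left(a \right)} = \frac{1}{-390 + a^{2} - 16 a}$ ($N{\left(a \right)} = \frac{1}{a - \left(390 - a^{2} + 17 a\right)} = \frac{1}{-390 + a^{2} - 16 a}$)
$n = - \frac{1547571}{7229}$ ($n = \left(-4642713\right) \frac{1}{21687} = - \frac{1547571}{7229} \approx -214.08$)
$\left(-5005913 + n\right) \left(- \frac{2260003}{N{\left(-1752 \right)}} - 2790115\right) = \left(-5005913 - \frac{1547571}{7229}\right) \left(- \frac{2260003}{\frac{1}{-390 + \left(-1752\right)^{2} - -28032}} - 2790115\right) = - \frac{36189292648 \left(- \frac{2260003}{\frac{1}{-390 + 3069504 + 28032}} - 2790115\right)}{7229} = - \frac{36189292648 \left(- \frac{2260003}{\frac{1}{3097146}} - 2790115\right)}{7229} = - \frac{36189292648 \left(- 2260003 \frac{1}{\frac{1}{3097146}} - 2790115\right)}{7229} = - \frac{36189292648 \left(\left(-2260003\right) 3097146 - 2790115\right)}{7229} = - \frac{36189292648 \left(-6999559251438 - 2790115\right)}{7229} = \left(- \frac{36189292648}{7229}\right) \left(-6999562041553\right) = \frac{253309199129593853402344}{7229}$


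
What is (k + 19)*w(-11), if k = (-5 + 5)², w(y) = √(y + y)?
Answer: 19*I*√22 ≈ 89.118*I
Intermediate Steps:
w(y) = √2*√y (w(y) = √(2*y) = √2*√y)
k = 0 (k = 0² = 0)
(k + 19)*w(-11) = (0 + 19)*(√2*√(-11)) = 19*(√2*(I*√11)) = 19*(I*√22) = 19*I*√22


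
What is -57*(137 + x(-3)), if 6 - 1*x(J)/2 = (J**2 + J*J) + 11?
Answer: -5187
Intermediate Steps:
x(J) = -10 - 4*J**2 (x(J) = 12 - 2*((J**2 + J*J) + 11) = 12 - 2*((J**2 + J**2) + 11) = 12 - 2*(2*J**2 + 11) = 12 - 2*(11 + 2*J**2) = 12 + (-22 - 4*J**2) = -10 - 4*J**2)
-57*(137 + x(-3)) = -57*(137 + (-10 - 4*(-3)**2)) = -57*(137 + (-10 - 4*9)) = -57*(137 + (-10 - 36)) = -57*(137 - 46) = -57*91 = -5187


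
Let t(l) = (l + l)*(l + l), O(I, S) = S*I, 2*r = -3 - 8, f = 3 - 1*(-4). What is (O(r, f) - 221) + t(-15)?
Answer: 1281/2 ≈ 640.50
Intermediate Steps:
f = 7 (f = 3 + 4 = 7)
r = -11/2 (r = (-3 - 8)/2 = (1/2)*(-11) = -11/2 ≈ -5.5000)
O(I, S) = I*S
t(l) = 4*l**2 (t(l) = (2*l)*(2*l) = 4*l**2)
(O(r, f) - 221) + t(-15) = (-11/2*7 - 221) + 4*(-15)**2 = (-77/2 - 221) + 4*225 = -519/2 + 900 = 1281/2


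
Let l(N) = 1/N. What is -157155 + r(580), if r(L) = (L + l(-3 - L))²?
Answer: 60922727526/339889 ≈ 1.7924e+5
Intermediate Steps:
l(N) = 1/N
r(L) = (L + 1/(-3 - L))²
-157155 + r(580) = -157155 + (580 - 1/(3 + 580))² = -157155 + (580 - 1/583)² = -157155 + (338139/583)² = -157155 + 114337983321/339889 = 60922727526/339889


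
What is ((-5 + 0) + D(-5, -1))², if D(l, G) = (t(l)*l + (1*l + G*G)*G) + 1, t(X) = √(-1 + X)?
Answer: -150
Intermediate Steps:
D(l, G) = 1 + G*(l + G²) + l*√(-1 + l) (D(l, G) = (√(-1 + l)*l + (1*l + G*G)*G) + 1 = (l*√(-1 + l) + (l + G²)*G) + 1 = (l*√(-1 + l) + G*(l + G²)) + 1 = (G*(l + G²) + l*√(-1 + l)) + 1 = 1 + G*(l + G²) + l*√(-1 + l))
((-5 + 0) + D(-5, -1))² = ((-5 + 0) + (1 + (-1)³ - 1*(-5) - 5*√(-1 - 5)))² = (-5 + (1 - 1 + 5 - 5*I*√6))² = (-5 + (5 - 5*I*√6))² = (-5*I*√6)² = -150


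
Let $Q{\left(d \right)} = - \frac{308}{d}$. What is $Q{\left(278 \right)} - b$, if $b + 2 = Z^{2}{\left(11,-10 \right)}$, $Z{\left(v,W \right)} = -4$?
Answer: $- \frac{2100}{139} \approx -15.108$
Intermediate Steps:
$b = 14$ ($b = -2 + \left(-4\right)^{2} = -2 + 16 = 14$)
$Q{\left(278 \right)} - b = - \frac{308}{278} - 14 = \left(-308\right) \frac{1}{278} - 14 = - \frac{154}{139} - 14 = - \frac{2100}{139}$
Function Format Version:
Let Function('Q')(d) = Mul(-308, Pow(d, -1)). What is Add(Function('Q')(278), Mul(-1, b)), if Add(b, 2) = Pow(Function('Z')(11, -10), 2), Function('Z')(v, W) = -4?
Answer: Rational(-2100, 139) ≈ -15.108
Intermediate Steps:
b = 14 (b = Add(-2, Pow(-4, 2)) = Add(-2, 16) = 14)
Add(Function('Q')(278), Mul(-1, b)) = Add(Mul(-308, Pow(278, -1)), Mul(-1, 14)) = Add(Mul(-308, Rational(1, 278)), -14) = Add(Rational(-154, 139), -14) = Rational(-2100, 139)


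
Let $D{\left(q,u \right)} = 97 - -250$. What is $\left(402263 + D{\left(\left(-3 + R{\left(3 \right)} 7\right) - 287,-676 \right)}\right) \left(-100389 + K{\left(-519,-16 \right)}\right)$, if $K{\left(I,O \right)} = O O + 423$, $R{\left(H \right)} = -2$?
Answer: $-40144243100$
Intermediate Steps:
$K{\left(I,O \right)} = 423 + O^{2}$ ($K{\left(I,O \right)} = O^{2} + 423 = 423 + O^{2}$)
$D{\left(q,u \right)} = 347$ ($D{\left(q,u \right)} = 97 + 250 = 347$)
$\left(402263 + D{\left(\left(-3 + R{\left(3 \right)} 7\right) - 287,-676 \right)}\right) \left(-100389 + K{\left(-519,-16 \right)}\right) = \left(402263 + 347\right) \left(-100389 + \left(423 + \left(-16\right)^{2}\right)\right) = 402610 \left(-100389 + \left(423 + 256\right)\right) = 402610 \left(-100389 + 679\right) = 402610 \left(-99710\right) = -40144243100$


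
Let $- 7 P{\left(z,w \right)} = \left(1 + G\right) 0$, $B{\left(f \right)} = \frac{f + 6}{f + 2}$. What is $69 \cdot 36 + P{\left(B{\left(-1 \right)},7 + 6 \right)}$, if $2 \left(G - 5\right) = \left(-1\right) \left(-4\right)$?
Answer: $2484$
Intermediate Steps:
$G = 7$ ($G = 5 + \frac{\left(-1\right) \left(-4\right)}{2} = 5 + \frac{1}{2} \cdot 4 = 5 + 2 = 7$)
$B{\left(f \right)} = \frac{6 + f}{2 + f}$
$P{\left(z,w \right)} = 0$ ($P{\left(z,w \right)} = - \frac{\left(1 + 7\right) 0}{7} = - \frac{8 \cdot 0}{7} = \left(- \frac{1}{7}\right) 0 = 0$)
$69 \cdot 36 + P{\left(B{\left(-1 \right)},7 + 6 \right)} = 69 \cdot 36 + 0 = 2484 + 0 = 2484$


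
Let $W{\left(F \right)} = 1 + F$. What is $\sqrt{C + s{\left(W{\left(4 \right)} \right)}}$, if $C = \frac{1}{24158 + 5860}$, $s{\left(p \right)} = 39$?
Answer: $\frac{\sqrt{35142162654}}{30018} \approx 6.245$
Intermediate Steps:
$C = \frac{1}{30018} \approx 3.3313 \cdot 10^{-5}$
$\sqrt{C + s{\left(W{\left(4 \right)} \right)}} = \sqrt{\frac{1}{30018} + 39} = \sqrt{\frac{1170703}{30018}} = \frac{\sqrt{35142162654}}{30018}$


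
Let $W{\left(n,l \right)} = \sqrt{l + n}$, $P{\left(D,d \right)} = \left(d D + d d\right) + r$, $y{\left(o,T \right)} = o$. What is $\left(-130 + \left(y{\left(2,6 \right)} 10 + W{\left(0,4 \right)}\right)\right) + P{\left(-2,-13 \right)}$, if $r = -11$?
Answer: $76$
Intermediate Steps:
$P{\left(D,d \right)} = -11 + d^{2} + D d$ ($P{\left(D,d \right)} = \left(d D + d d\right) - 11 = \left(D d + d^{2}\right) - 11 = \left(d^{2} + D d\right) - 11 = -11 + d^{2} + D d$)
$\left(-130 + \left(y{\left(2,6 \right)} 10 + W{\left(0,4 \right)}\right)\right) + P{\left(-2,-13 \right)} = \left(-130 + \left(2 \cdot 10 + \sqrt{4 + 0}\right)\right) - \left(-15 - 169\right) = \left(-130 + \left(20 + \sqrt{4}\right)\right) + \left(-11 + 169 + 26\right) = \left(-130 + \left(20 + 2\right)\right) + 184 = \left(-130 + 22\right) + 184 = -108 + 184 = 76$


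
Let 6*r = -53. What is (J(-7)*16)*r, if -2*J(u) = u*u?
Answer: 10388/3 ≈ 3462.7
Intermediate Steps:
r = -53/6 (r = (⅙)*(-53) = -53/6 ≈ -8.8333)
J(u) = -u²/2 (J(u) = -u*u/2 = -u²/2)
(J(-7)*16)*r = (-½*(-7)²*16)*(-53/6) = (-½*49*16)*(-53/6) = -49/2*16*(-53/6) = -392*(-53/6) = 10388/3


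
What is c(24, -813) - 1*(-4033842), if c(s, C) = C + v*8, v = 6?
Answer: 4033077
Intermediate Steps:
c(s, C) = 48 + C (c(s, C) = C + 6*8 = C + 48 = 48 + C)
c(24, -813) - 1*(-4033842) = (48 - 813) - 1*(-4033842) = -765 + 4033842 = 4033077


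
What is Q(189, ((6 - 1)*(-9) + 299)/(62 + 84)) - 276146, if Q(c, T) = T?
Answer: -20158531/73 ≈ -2.7614e+5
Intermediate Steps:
Q(189, ((6 - 1)*(-9) + 299)/(62 + 84)) - 276146 = ((6 - 1)*(-9) + 299)/(62 + 84) - 276146 = (5*(-9) + 299)/146 - 276146 = (-45 + 299)*(1/146) - 276146 = 254*(1/146) - 276146 = 127/73 - 276146 = -20158531/73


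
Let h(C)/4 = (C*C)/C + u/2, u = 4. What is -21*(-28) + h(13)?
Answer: 648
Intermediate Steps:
h(C) = 8 + 4*C (h(C) = 4*((C*C)/C + 4/2) = 4*(C**2/C + 4*(1/2)) = 4*(C + 2) = 4*(2 + C) = 8 + 4*C)
-21*(-28) + h(13) = -21*(-28) + (8 + 4*13) = 588 + (8 + 52) = 588 + 60 = 648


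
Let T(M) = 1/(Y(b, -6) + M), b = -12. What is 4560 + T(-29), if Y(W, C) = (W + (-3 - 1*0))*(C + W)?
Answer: 1098961/241 ≈ 4560.0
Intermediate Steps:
Y(W, C) = (-3 + W)*(C + W) (Y(W, C) = (W + (-3 + 0))*(C + W) = (W - 3)*(C + W) = (-3 + W)*(C + W))
T(M) = 1/(270 + M) (T(M) = 1/(((-12)² - 3*(-6) - 3*(-12) - 6*(-12)) + M) = 1/((144 + 18 + 36 + 72) + M) = 1/(270 + M))
4560 + T(-29) = 4560 + 1/(270 - 29) = 4560 + 1/241 = 1098961/241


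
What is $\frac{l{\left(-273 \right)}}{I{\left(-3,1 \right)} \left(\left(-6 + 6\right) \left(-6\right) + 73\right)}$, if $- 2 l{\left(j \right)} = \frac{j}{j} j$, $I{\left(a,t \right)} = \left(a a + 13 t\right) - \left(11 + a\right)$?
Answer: $\frac{39}{292} \approx 0.13356$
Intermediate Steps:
$I{\left(a,t \right)} = -11 + a^{2} - a + 13 t$ ($I{\left(a,t \right)} = \left(a^{2} + 13 t\right) - \left(11 + a\right) = -11 + a^{2} - a + 13 t$)
$l{\left(j \right)} = - \frac{j}{2}$ ($l{\left(j \right)} = - \frac{\frac{j}{j} j}{2} = - \frac{1 j}{2} = - \frac{j}{2}$)
$\frac{l{\left(-273 \right)}}{I{\left(-3,1 \right)} \left(\left(-6 + 6\right) \left(-6\right) + 73\right)} = \frac{\left(- \frac{1}{2}\right) \left(-273\right)}{\left(-11 + \left(-3\right)^{2} - -3 + 13 \cdot 1\right) \left(\left(-6 + 6\right) \left(-6\right) + 73\right)} = \frac{273}{2 \left(-11 + 9 + 3 + 13\right) \left(0 \left(-6\right) + 73\right)} = \frac{273}{2 \cdot 14 \left(0 + 73\right)} = \frac{273}{2 \cdot 14 \cdot 73} = \frac{273}{2 \cdot 1022} = \frac{273}{2} \cdot \frac{1}{1022} = \frac{39}{292}$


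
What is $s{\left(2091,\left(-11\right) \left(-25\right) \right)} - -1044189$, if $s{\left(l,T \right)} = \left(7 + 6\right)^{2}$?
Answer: $1044358$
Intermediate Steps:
$s{\left(l,T \right)} = 169$ ($s{\left(l,T \right)} = 13^{2} = 169$)
$s{\left(2091,\left(-11\right) \left(-25\right) \right)} - -1044189 = 169 - -1044189 = 169 + 1044189 = 1044358$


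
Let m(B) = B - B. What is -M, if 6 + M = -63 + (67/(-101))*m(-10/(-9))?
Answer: 69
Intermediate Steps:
m(B) = 0
M = -69 (M = -6 + (-63 + (67/(-101))*0) = -6 + (-63 + (67*(-1/101))*0) = -6 + (-63 - 67/101*0) = -6 + (-63 + 0) = -6 - 63 = -69)
-M = -1*(-69) = 69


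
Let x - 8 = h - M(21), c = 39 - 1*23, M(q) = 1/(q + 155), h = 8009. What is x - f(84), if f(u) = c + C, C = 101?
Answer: 1390399/176 ≈ 7900.0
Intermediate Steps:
M(q) = 1/(155 + q)
c = 16 (c = 39 - 23 = 16)
x = 1410991/176 (x = 8 + (8009 - 1/(155 + 21)) = 8 + (8009 - 1/176) = 8 + 1409583/176 = 1410991/176 ≈ 8017.0)
f(u) = 117 (f(u) = 16 + 101 = 117)
x - f(84) = 1410991/176 - 1*117 = 1410991/176 - 117 = 1390399/176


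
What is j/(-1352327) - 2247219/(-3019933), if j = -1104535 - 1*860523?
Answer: 8973318429727/4083936934091 ≈ 2.1972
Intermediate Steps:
j = -1965058 (j = -1104535 - 860523 = -1965058)
j/(-1352327) - 2247219/(-3019933) = -1965058/(-1352327) - 2247219/(-3019933) = -1965058*(-1/1352327) - 2247219*(-1/3019933) = 1965058/1352327 + 2247219/3019933 = 8973318429727/4083936934091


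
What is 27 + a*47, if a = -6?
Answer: -255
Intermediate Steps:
27 + a*47 = 27 - 6*47 = 27 - 282 = -255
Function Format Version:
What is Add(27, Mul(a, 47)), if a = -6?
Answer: -255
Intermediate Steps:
Add(27, Mul(a, 47)) = Add(27, Mul(-6, 47)) = Add(27, -282) = -255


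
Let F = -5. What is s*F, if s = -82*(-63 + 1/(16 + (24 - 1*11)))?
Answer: -748660/29 ≈ -25816.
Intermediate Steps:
s = 149732/29 (s = -82*(-63 + 1/(16 + (24 - 11))) = -82*(-63 + 1/(16 + 13)) = -82*(-63 + 1/29) = -82*(-1826/29) = 149732/29 ≈ 5163.2)
s*F = (149732/29)*(-5) = -748660/29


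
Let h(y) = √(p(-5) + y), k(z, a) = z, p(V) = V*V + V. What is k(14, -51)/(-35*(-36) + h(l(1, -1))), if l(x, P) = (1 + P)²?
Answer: 882/79379 - 7*√5/396895 ≈ 0.011072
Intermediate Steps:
p(V) = V + V² (p(V) = V² + V = V + V²)
h(y) = √(20 + y) (h(y) = √(-5*(1 - 5) + y) = √(-5*(-4) + y) = √(20 + y))
k(14, -51)/(-35*(-36) + h(l(1, -1))) = 14/(-35*(-36) + √(20 + (1 - 1)²)) = 14/(1260 + √(20 + 0²)) = 14/(1260 + √(20 + 0)) = 14/(1260 + √20) = 14/(1260 + 2*√5)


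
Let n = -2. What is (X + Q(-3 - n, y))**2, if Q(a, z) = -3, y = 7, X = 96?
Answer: 8649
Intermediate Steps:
(X + Q(-3 - n, y))**2 = (96 - 3)**2 = 93**2 = 8649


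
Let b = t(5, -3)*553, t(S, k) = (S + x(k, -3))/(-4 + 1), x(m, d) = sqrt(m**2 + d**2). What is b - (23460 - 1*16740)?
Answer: -22925/3 - 553*sqrt(2) ≈ -8423.7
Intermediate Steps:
x(m, d) = sqrt(d**2 + m**2)
t(S, k) = -S/3 - sqrt(9 + k**2)/3 (t(S, k) = (S + sqrt((-3)**2 + k**2))/(-4 + 1) = (S + sqrt(9 + k**2))/(-3) = (S + sqrt(9 + k**2))*(-1/3) = -S/3 - sqrt(9 + k**2)/3)
b = -2765/3 - 553*sqrt(2) (b = (-1/3*5 - sqrt(9 + (-3)**2)/3)*553 = (-5/3 - sqrt(9 + 9)/3)*553 = (-5/3 - sqrt(2))*553 = -2765/3 - 553*sqrt(2) ≈ -1703.7)
b - (23460 - 1*16740) = (-2765/3 - 553*sqrt(2)) - (23460 - 1*16740) = (-2765/3 - 553*sqrt(2)) - (23460 - 16740) = (-2765/3 - 553*sqrt(2)) - 1*6720 = (-2765/3 - 553*sqrt(2)) - 6720 = -22925/3 - 553*sqrt(2)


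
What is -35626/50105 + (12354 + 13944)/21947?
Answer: 535777468/1099654435 ≈ 0.48722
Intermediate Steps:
-35626/50105 + (12354 + 13944)/21947 = -35626*1/50105 + 26298*(1/21947) = -35626/50105 + 26298/21947 = 535777468/1099654435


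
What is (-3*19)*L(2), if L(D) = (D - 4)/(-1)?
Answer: -114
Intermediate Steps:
L(D) = 4 - D (L(D) = (-4 + D)*(-1) = 4 - D)
(-3*19)*L(2) = (-3*19)*(4 - 1*2) = -57*(4 - 2) = -57*2 = -114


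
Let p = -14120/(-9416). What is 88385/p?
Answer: 20805829/353 ≈ 58940.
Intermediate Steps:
p = 1765/1177 (p = -14120*(-1/9416) = 1765/1177 ≈ 1.4996)
88385/p = 88385/(1765/1177) = 88385*(1177/1765) = 20805829/353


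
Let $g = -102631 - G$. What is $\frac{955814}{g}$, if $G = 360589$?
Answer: $- \frac{25153}{12190} \approx -2.0634$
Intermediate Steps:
$g = -463220$ ($g = -102631 - 360589 = -463220$)
$\frac{955814}{g} = \frac{955814}{-463220} = 955814 \left(- \frac{1}{463220}\right) = - \frac{25153}{12190}$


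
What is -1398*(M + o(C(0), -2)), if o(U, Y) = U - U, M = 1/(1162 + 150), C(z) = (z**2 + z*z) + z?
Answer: -699/656 ≈ -1.0655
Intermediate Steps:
C(z) = z + 2*z**2 (C(z) = (z**2 + z**2) + z = 2*z**2 + z = z + 2*z**2)
M = 1/1312 ≈ 0.00076220
o(U, Y) = 0
-1398*(M + o(C(0), -2)) = -1398*(1/1312 + 0) = -1398*1/1312 = -699/656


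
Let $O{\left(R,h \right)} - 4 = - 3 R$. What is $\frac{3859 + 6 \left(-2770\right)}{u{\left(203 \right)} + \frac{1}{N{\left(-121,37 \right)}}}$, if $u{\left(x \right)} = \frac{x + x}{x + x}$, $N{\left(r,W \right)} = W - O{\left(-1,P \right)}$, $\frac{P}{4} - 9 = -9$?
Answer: $- \frac{382830}{31} \approx -12349.0$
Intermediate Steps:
$P = 0$ ($P = 36 + 4 \left(-9\right) = 36 - 36 = 0$)
$O{\left(R,h \right)} = 4 - 3 R$
$N{\left(r,W \right)} = -7 + W$ ($N{\left(r,W \right)} = W - \left(4 - -3\right) = W - \left(4 + 3\right) = W - 7 = -7 + W$)
$u{\left(x \right)} = 1$ ($u{\left(x \right)} = \frac{2 x}{2 x} = 2 x \frac{1}{2 x} = 1$)
$\frac{3859 + 6 \left(-2770\right)}{u{\left(203 \right)} + \frac{1}{N{\left(-121,37 \right)}}} = \frac{3859 + 6 \left(-2770\right)}{1 + \frac{1}{-7 + 37}} = \frac{3859 - 16620}{1 + \frac{1}{30}} = - \frac{12761}{1 + \frac{1}{30}} = - \frac{12761}{\frac{31}{30}} = \left(-12761\right) \frac{30}{31} = - \frac{382830}{31}$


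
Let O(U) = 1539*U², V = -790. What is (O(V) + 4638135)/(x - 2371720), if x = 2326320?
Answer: -193025607/9080 ≈ -21258.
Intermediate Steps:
(O(V) + 4638135)/(x - 2371720) = (1539*(-790)² + 4638135)/(2326320 - 2371720) = (1539*624100 + 4638135)/(-45400) = (960489900 + 4638135)*(-1/45400) = 965128035*(-1/45400) = -193025607/9080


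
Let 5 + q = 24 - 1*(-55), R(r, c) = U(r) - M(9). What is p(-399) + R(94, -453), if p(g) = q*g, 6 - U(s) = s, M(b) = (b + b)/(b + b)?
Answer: -29615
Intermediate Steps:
M(b) = 1 (M(b) = (2*b)/((2*b)) = (2*b)*(1/(2*b)) = 1)
U(s) = 6 - s
R(r, c) = 5 - r (R(r, c) = (6 - r) - 1*1 = (6 - r) - 1 = 5 - r)
q = 74 (q = -5 + (24 - 1*(-55)) = -5 + (24 + 55) = -5 + 79 = 74)
p(g) = 74*g
p(-399) + R(94, -453) = 74*(-399) + (5 - 1*94) = -29526 + (5 - 94) = -29526 - 89 = -29615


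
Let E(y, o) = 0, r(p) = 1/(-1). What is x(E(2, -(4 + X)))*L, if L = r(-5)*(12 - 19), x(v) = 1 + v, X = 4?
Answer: 7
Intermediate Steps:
r(p) = -1
L = 7 (L = -(12 - 19) = -1*(-7) = 7)
x(E(2, -(4 + X)))*L = (1 + 0)*7 = 1*7 = 7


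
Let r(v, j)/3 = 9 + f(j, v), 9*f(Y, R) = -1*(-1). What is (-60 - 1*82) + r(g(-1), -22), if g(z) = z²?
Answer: -344/3 ≈ -114.67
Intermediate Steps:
f(Y, R) = ⅑ (f(Y, R) = (-1*(-1))/9 = (⅑)*1 = ⅑)
r(v, j) = 82/3 (r(v, j) = 3*(9 + ⅑) = 3*(82/9) = 82/3)
(-60 - 1*82) + r(g(-1), -22) = (-60 - 1*82) + 82/3 = (-60 - 82) + 82/3 = -142 + 82/3 = -344/3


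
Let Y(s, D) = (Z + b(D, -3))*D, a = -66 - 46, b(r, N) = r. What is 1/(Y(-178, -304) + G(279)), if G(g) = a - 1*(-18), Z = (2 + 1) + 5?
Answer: 1/89890 ≈ 1.1125e-5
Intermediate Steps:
a = -112
Z = 8 (Z = 3 + 5 = 8)
G(g) = -94 (G(g) = -112 - 1*(-18) = -112 + 18 = -94)
Y(s, D) = D*(8 + D) (Y(s, D) = (8 + D)*D = D*(8 + D))
1/(Y(-178, -304) + G(279)) = 1/(-304*(8 - 304) - 94) = 1/(-304*(-296) - 94) = 1/(89984 - 94) = 1/89890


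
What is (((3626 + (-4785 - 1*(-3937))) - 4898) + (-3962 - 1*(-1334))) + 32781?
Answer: 28033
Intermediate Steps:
(((3626 + (-4785 - 1*(-3937))) - 4898) + (-3962 - 1*(-1334))) + 32781 = (((3626 + (-4785 + 3937)) - 4898) + (-3962 + 1334)) + 32781 = (((3626 - 848) - 4898) - 2628) + 32781 = ((2778 - 4898) - 2628) + 32781 = (-2120 - 2628) + 32781 = -4748 + 32781 = 28033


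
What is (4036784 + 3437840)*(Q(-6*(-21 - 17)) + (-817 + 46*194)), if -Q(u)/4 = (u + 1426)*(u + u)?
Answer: -22489566470336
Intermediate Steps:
Q(u) = -8*u*(1426 + u) (Q(u) = -4*(u + 1426)*(u + u) = -4*(1426 + u)*2*u = -8*u*(1426 + u))
(4036784 + 3437840)*(Q(-6*(-21 - 17)) + (-817 + 46*194)) = (4036784 + 3437840)*(-8*(-6*(-21 - 17))*(1426 - 6*(-21 - 17)) + (-817 + 46*194)) = 7474624*(-8*(-6*(-38))*(1426 - 6*(-38)) + (-817 + 8924)) = 7474624*(-8*228*(1426 + 228) + 8107) = 7474624*(-8*228*1654 + 8107) = 7474624*(-3016896 + 8107) = 7474624*(-3008789) = -22489566470336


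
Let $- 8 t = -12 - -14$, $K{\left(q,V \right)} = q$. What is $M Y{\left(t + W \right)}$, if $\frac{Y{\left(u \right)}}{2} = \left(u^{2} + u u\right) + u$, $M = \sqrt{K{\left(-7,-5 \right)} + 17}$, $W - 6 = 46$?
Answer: $\frac{43263 \sqrt{10}}{4} \approx 34202.0$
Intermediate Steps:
$W = 52$ ($W = 6 + 46 = 52$)
$t = - \frac{1}{4}$ ($t = - \frac{-12 - -14}{8} = - \frac{-12 + 14}{8} = \left(- \frac{1}{8}\right) 2 = - \frac{1}{4} \approx -0.25$)
$M = \sqrt{10}$ ($M = \sqrt{-7 + 17} = \sqrt{10} \approx 3.1623$)
$Y{\left(u \right)} = 2 u + 4 u^{2}$ ($Y{\left(u \right)} = 2 \left(\left(u^{2} + u u\right) + u\right) = 2 \left(\left(u^{2} + u^{2}\right) + u\right) = 2 \left(2 u^{2} + u\right) = 2 \left(u + 2 u^{2}\right) = 2 u + 4 u^{2}$)
$M Y{\left(t + W \right)} = \sqrt{10} \cdot 2 \left(- \frac{1}{4} + 52\right) \left(1 + 2 \left(- \frac{1}{4} + 52\right)\right) = \sqrt{10} \cdot 2 \cdot \frac{207}{4} \left(1 + 2 \cdot \frac{207}{4}\right) = \sqrt{10} \cdot 2 \cdot \frac{207}{4} \left(1 + \frac{207}{2}\right) = \sqrt{10} \cdot 2 \cdot \frac{207}{4} \cdot \frac{209}{2} = \sqrt{10} \cdot \frac{43263}{4} = \frac{43263 \sqrt{10}}{4}$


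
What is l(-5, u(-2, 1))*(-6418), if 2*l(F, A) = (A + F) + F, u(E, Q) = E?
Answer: 38508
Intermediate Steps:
l(F, A) = F + A/2 (l(F, A) = ((A + F) + F)/2 = (A + 2*F)/2 = F + A/2)
l(-5, u(-2, 1))*(-6418) = (-5 + (1/2)*(-2))*(-6418) = (-5 - 1)*(-6418) = -6*(-6418) = 38508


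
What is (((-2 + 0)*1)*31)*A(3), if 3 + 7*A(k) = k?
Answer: 0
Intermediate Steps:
A(k) = -3/7 + k/7
(((-2 + 0)*1)*31)*A(3) = (((-2 + 0)*1)*31)*(-3/7 + (1/7)*3) = (-2*1*31)*(-3/7 + 3/7) = -2*31*0 = -62*0 = 0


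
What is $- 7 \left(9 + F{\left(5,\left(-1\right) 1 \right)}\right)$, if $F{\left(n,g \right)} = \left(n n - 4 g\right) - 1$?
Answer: $-259$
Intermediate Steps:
$F{\left(n,g \right)} = -1 + n^{2} - 4 g$ ($F{\left(n,g \right)} = \left(n^{2} - 4 g\right) - 1 = -1 + n^{2} - 4 g$)
$- 7 \left(9 + F{\left(5,\left(-1\right) 1 \right)}\right) = - 7 \left(9 - \left(1 - 25 + 4 \left(-1\right) 1\right)\right) = - 7 \left(9 - -28\right) = - 7 \left(9 + \left(-1 + 25 + 4\right)\right) = - 7 \left(9 + 28\right) = \left(-7\right) 37 = -259$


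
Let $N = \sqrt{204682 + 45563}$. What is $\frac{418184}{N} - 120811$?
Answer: $-120811 + \frac{418184 \sqrt{27805}}{83415} \approx -1.1998 \cdot 10^{5}$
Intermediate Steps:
$N = 3 \sqrt{27805}$ ($N = \sqrt{250245} = 3 \sqrt{27805} \approx 500.25$)
$\frac{418184}{N} - 120811 = \frac{418184}{3 \sqrt{27805}} - 120811 = 418184 \frac{\sqrt{27805}}{83415} - 120811 = \frac{418184 \sqrt{27805}}{83415} - 120811 = -120811 + \frac{418184 \sqrt{27805}}{83415}$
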